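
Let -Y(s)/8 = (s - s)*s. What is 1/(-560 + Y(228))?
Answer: -1/560 ≈ -0.0017857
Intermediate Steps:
Y(s) = 0 (Y(s) = -8*(s - s)*s = -0*s = -8*0 = 0)
1/(-560 + Y(228)) = 1/(-560 + 0) = 1/(-560) = -1/560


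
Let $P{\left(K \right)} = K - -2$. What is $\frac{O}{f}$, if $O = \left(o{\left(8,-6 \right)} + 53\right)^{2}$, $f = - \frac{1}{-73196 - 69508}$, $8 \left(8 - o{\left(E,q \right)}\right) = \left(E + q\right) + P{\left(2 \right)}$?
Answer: $518024439$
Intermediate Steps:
$P{\left(K \right)} = 2 + K$ ($P{\left(K \right)} = K + 2 = 2 + K$)
$o{\left(E,q \right)} = \frac{15}{2} - \frac{E}{8} - \frac{q}{8}$ ($o{\left(E,q \right)} = 8 - \frac{\left(E + q\right) + \left(2 + 2\right)}{8} = 8 - \frac{\left(E + q\right) + 4}{8} = 8 - \frac{4 + E + q}{8} = 8 - \left(\frac{1}{2} + \frac{E}{8} + \frac{q}{8}\right) = \frac{15}{2} - \frac{E}{8} - \frac{q}{8}$)
$f = \frac{1}{142704}$ ($f = - \frac{1}{-142704} = \left(-1\right) \left(- \frac{1}{142704}\right) = \frac{1}{142704} \approx 7.0075 \cdot 10^{-6}$)
$O = \frac{58081}{16}$ ($O = \left(\left(\frac{15}{2} - 1 - - \frac{3}{4}\right) + 53\right)^{2} = \left(\left(\frac{15}{2} - 1 + \frac{3}{4}\right) + 53\right)^{2} = \left(\frac{29}{4} + 53\right)^{2} = \left(\frac{241}{4}\right)^{2} = \frac{58081}{16} \approx 3630.1$)
$\frac{O}{f} = \frac{58081 \frac{1}{\frac{1}{142704}}}{16} = \frac{58081}{16} \cdot 142704 = 518024439$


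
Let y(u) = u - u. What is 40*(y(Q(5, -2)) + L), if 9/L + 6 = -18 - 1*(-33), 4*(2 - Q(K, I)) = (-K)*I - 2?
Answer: 40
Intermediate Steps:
Q(K, I) = 5/2 + I*K/4 (Q(K, I) = 2 - ((-K)*I - 2)/4 = 2 - (-I*K - 2)/4 = 2 - (-2 - I*K)/4 = 2 + (½ + I*K/4) = 5/2 + I*K/4)
L = 1 (L = 9/(-6 + (-18 - 1*(-33))) = 9/(-6 + (-18 + 33)) = 9/(-6 + 15) = 9/9 = 9*(⅑) = 1)
y(u) = 0
40*(y(Q(5, -2)) + L) = 40*(0 + 1) = 40*1 = 40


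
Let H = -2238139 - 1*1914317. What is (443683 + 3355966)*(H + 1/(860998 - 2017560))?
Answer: -18248090998778888177/1156562 ≈ -1.5778e+13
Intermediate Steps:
H = -4152456 (H = -2238139 - 1914317 = -4152456)
(443683 + 3355966)*(H + 1/(860998 - 2017560)) = (443683 + 3355966)*(-4152456 + 1/(860998 - 2017560)) = 3799649*(-4152456 + 1/(-1156562)) = 3799649*(-4152456 - 1/1156562) = 3799649*(-4802572816273/1156562) = -18248090998778888177/1156562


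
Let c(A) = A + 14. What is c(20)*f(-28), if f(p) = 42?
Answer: 1428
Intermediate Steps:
c(A) = 14 + A
c(20)*f(-28) = (14 + 20)*42 = 34*42 = 1428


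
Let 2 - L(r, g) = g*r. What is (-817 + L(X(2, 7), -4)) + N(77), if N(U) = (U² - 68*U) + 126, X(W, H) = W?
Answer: 12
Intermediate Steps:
L(r, g) = 2 - g*r
N(U) = 126 + U² - 68*U
(-817 + L(X(2, 7), -4)) + N(77) = (-817 + (2 - 1*(-4)*2)) + (126 + 77² - 68*77) = (-817 + (2 + 8)) + (126 + 5929 - 5236) = (-817 + 10) + 819 = -807 + 819 = 12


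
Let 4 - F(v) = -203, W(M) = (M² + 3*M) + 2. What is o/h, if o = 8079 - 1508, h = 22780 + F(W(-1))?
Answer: 6571/22987 ≈ 0.28586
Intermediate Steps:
W(M) = 2 + M² + 3*M
F(v) = 207 (F(v) = 4 - 1*(-203) = 4 + 203 = 207)
h = 22987 (h = 22780 + 207 = 22987)
o = 6571
o/h = 6571/22987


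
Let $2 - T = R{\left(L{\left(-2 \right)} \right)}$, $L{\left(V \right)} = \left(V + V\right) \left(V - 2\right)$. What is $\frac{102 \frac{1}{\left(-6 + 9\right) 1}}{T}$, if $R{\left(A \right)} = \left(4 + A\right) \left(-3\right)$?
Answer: $\frac{17}{31} \approx 0.54839$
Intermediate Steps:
$L{\left(V \right)} = 2 V \left(-2 + V\right)$
$R{\left(A \right)} = -12 - 3 A$
$T = 62$ ($T = 2 - \left(-12 - 3 \cdot 2 \left(-2\right) \left(-2 - 2\right)\right) = 2 - \left(-12 - 3 \cdot 2 \left(-2\right) \left(-4\right)\right) = 2 - \left(-12 - 48\right) = 2 - -60 = 2 + 60 = 62$)
$\frac{102 \frac{1}{\left(-6 + 9\right) 1}}{T} = \frac{102 \frac{1}{\left(-6 + 9\right) 1}}{62} = \frac{102}{3 \cdot 1} \cdot \frac{1}{62} = \frac{102}{3} \cdot \frac{1}{62} = 102 \cdot \frac{1}{3} \cdot \frac{1}{62} = 34 \cdot \frac{1}{62} = \frac{17}{31}$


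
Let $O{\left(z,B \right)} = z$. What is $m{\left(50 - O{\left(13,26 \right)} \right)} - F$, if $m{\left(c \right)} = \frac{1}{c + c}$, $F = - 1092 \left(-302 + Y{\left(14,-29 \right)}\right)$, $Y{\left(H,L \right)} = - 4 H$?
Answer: $- \frac{28929263}{74} \approx -3.9094 \cdot 10^{5}$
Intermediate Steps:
$F = 390936$ ($F = - 1092 \left(-302 - 56\right) = \left(-1092\right) \left(-358\right) = 390936$)
$m{\left(c \right)} = \frac{1}{2 c}$
$m{\left(50 - O{\left(13,26 \right)} \right)} - F = \frac{1}{2 \left(50 - 13\right)} - 390936 = \frac{1}{2 \cdot 37} - 390936 = \frac{1}{2} \cdot \frac{1}{37} - 390936 = \frac{1}{74} - 390936 = - \frac{28929263}{74}$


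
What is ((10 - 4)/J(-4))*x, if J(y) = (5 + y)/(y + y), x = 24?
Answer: -1152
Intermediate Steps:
J(y) = (5 + y)/(2*y) (J(y) = (5 + y)/((2*y)) = (5 + y)*(1/(2*y)) = (5 + y)/(2*y))
((10 - 4)/J(-4))*x = ((10 - 4)/(((½)*(5 - 4)/(-4))))*24 = (6/((½)*(-¼)*1))*24 = (6/(-⅛))*24 = -8*6*24 = -48*24 = -1152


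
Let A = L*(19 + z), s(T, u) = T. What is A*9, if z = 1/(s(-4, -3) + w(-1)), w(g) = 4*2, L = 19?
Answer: 13167/4 ≈ 3291.8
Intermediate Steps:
w(g) = 8
z = 1/4 (z = 1/(-4 + 8) = 1/4 ≈ 0.25000)
A = 1463/4 (A = 19*(19 + 1/4) = 19*(77/4) = 1463/4 ≈ 365.75)
A*9 = (1463/4)*9 = 13167/4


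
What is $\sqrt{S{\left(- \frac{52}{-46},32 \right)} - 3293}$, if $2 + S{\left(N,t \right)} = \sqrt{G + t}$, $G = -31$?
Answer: $3 i \sqrt{366} \approx 57.393 i$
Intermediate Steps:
$S{\left(N,t \right)} = -2 + \sqrt{-31 + t}$
$\sqrt{S{\left(- \frac{52}{-46},32 \right)} - 3293} = \sqrt{\left(-2 + \sqrt{-31 + 32}\right) - 3293} = \sqrt{\left(-2 + \sqrt{1}\right) - 3293} = \sqrt{\left(-2 + 1\right) - 3293} = \sqrt{-1 - 3293} = \sqrt{-3294} = 3 i \sqrt{366}$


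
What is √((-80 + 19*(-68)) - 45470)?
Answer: I*√46842 ≈ 216.43*I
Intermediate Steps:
√((-80 + 19*(-68)) - 45470) = √((-80 - 1292) - 45470) = √(-1372 - 45470) = √(-46842) = I*√46842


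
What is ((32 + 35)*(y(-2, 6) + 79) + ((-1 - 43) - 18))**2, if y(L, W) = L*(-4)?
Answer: 33258289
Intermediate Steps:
y(L, W) = -4*L
((32 + 35)*(y(-2, 6) + 79) + ((-1 - 43) - 18))**2 = ((32 + 35)*(-4*(-2) + 79) + ((-1 - 43) - 18))**2 = (67*(8 + 79) + (-44 - 18))**2 = (67*87 - 62)**2 = (5829 - 62)**2 = 5767**2 = 33258289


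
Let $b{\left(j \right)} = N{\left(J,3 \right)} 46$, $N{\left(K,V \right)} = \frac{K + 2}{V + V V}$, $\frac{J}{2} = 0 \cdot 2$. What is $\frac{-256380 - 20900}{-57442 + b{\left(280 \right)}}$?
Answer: $\frac{831840}{172303} \approx 4.8278$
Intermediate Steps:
$J = 0$ ($J = 2 \cdot 0 \cdot 2 = 2 \cdot 0 = 0$)
$N{\left(K,V \right)} = \frac{2 + K}{V + V^{2}}$
$b{\left(j \right)} = \frac{23}{3}$ ($b{\left(j \right)} = \frac{2 + 0}{3 \left(1 + 3\right)} 46 = \frac{1}{3} \cdot \frac{1}{4} \cdot 2 \cdot 46 = \frac{1}{6} \cdot 46 = \frac{23}{3}$)
$\frac{-256380 - 20900}{-57442 + b{\left(280 \right)}} = \frac{-256380 - 20900}{-57442 + \frac{23}{3}} = - \frac{277280}{- \frac{172303}{3}} = \left(-277280\right) \left(- \frac{3}{172303}\right) = \frac{831840}{172303}$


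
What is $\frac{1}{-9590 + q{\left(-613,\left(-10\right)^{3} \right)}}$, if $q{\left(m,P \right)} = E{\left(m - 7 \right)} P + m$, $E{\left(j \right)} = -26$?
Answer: $\frac{1}{15797} \approx 6.3303 \cdot 10^{-5}$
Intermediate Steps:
$q{\left(m,P \right)} = m - 26 P$ ($q{\left(m,P \right)} = - 26 P + m = m - 26 P$)
$\frac{1}{-9590 + q{\left(-613,\left(-10\right)^{3} \right)}} = \frac{1}{-9590 - \left(613 + 26 \left(-10\right)^{3}\right)} = \frac{1}{-9590 - -25387} = \frac{1}{-9590 + \left(-613 + 26000\right)} = \frac{1}{-9590 + 25387} = \frac{1}{15797}$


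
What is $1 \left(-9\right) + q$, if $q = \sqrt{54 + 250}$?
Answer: $-9 + 4 \sqrt{19} \approx 8.4356$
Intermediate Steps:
$q = 4 \sqrt{19}$ ($q = \sqrt{304} = 4 \sqrt{19} \approx 17.436$)
$1 \left(-9\right) + q = 1 \left(-9\right) + 4 \sqrt{19} = -9 + 4 \sqrt{19}$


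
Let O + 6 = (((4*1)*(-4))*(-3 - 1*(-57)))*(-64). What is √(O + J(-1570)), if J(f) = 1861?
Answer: √57151 ≈ 239.06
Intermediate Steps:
O = 55290 (O = -6 + (((4*1)*(-4))*(-3 - 1*(-57)))*(-64) = -6 + ((4*(-4))*(-3 + 57))*(-64) = -6 - 16*54*(-64) = -6 - 864*(-64) = -6 + 55296 = 55290)
√(O + J(-1570)) = √(55290 + 1861) = √57151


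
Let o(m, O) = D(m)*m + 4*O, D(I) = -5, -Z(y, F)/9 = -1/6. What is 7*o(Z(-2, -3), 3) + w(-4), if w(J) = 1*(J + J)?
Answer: 47/2 ≈ 23.500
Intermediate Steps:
Z(y, F) = 3/2 (Z(y, F) = -(-9)/6 = -9*(-⅙) = 3/2)
w(J) = 2*J (w(J) = 1*(2*J) = 2*J)
o(m, O) = -5*m + 4*O
7*o(Z(-2, -3), 3) + w(-4) = 7*(-5*3/2 + 4*3) + 2*(-4) = 7*(-15/2 + 12) - 8 = 7*(9/2) - 8 = 63/2 - 8 = 47/2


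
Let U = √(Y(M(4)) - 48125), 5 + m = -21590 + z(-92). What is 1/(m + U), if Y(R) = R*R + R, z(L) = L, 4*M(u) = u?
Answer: -7229/156791364 - I*√5347/156791364 ≈ -4.6106e-5 - 4.6637e-7*I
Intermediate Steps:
M(u) = u/4
Y(R) = R + R² (Y(R) = R² + R = R + R²)
m = -21687 (m = -5 + (-21590 - 92) = -5 - 21682 = -21687)
U = 3*I*√5347 (U = √(((¼)*4)*(1 + (¼)*4) - 48125) = √(1*(1 + 1) - 48125) = √(1*2 - 48125) = √(2 - 48125) = √(-48123) = 3*I*√5347 ≈ 219.37*I)
1/(m + U) = 1/(-21687 + 3*I*√5347)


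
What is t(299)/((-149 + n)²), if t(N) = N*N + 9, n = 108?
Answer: 89410/1681 ≈ 53.189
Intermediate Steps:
t(N) = 9 + N² (t(N) = N² + 9 = 9 + N²)
t(299)/((-149 + n)²) = (9 + 299²)/((-149 + 108)²) = (9 + 89401)/((-41)²) = 89410/1681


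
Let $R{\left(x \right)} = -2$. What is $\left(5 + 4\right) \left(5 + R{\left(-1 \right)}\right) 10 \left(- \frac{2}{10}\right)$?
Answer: $-54$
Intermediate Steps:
$\left(5 + 4\right) \left(5 + R{\left(-1 \right)}\right) 10 \left(- \frac{2}{10}\right) = \left(5 + 4\right) \left(5 - 2\right) 10 \left(- \frac{2}{10}\right) = 9 \cdot 3 \cdot 10 \left(\left(-2\right) \frac{1}{10}\right) = 27 \cdot 10 \left(- \frac{1}{5}\right) = 270 \left(- \frac{1}{5}\right) = -54$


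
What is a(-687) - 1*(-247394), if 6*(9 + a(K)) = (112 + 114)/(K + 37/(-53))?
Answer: 27050059451/109344 ≈ 2.4739e+5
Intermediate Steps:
a(K) = -9 + 113/(3*(-37/53 + K)) (a(K) = -9 + ((112 + 114)/(K + 37/(-53)))/6 = -9 + (226/(K + 37*(-1/53)))/6 = -9 + (226/(K - 37/53))/6 = -9 + (226/(-37/53 + K))/6 = -9 + 113/(3*(-37/53 + K)))
a(-687) - 1*(-247394) = (6988 - 1431*(-687))/(3*(-37 + 53*(-687))) - 1*(-247394) = (6988 + 983097)/(3*(-37 - 36411)) + 247394 = (⅓)*990085/(-36448) + 247394 = (⅓)*(-1/36448)*990085 + 247394 = -990085/109344 + 247394 = 27050059451/109344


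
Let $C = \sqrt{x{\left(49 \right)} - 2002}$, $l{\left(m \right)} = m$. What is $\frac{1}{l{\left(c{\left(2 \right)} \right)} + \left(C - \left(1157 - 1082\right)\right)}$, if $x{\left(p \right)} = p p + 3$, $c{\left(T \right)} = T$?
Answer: $- \frac{73}{4927} - \frac{\sqrt{402}}{4927} \approx -0.018886$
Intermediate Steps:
$x{\left(p \right)} = 3 + p^{2}$ ($x{\left(p \right)} = p^{2} + 3 = 3 + p^{2}$)
$C = \sqrt{402}$ ($C = \sqrt{\left(3 + 49^{2}\right) - 2002} = \sqrt{\left(3 + 2401\right) - 2002} = \sqrt{2404 - 2002} = \sqrt{402} \approx 20.05$)
$\frac{1}{l{\left(c{\left(2 \right)} \right)} + \left(C - \left(1157 - 1082\right)\right)} = \frac{1}{2 + \left(\sqrt{402} - \left(1157 - 1082\right)\right)} = \frac{1}{2 + \left(\sqrt{402} - 75\right)} = \frac{1}{2 - \left(75 - \sqrt{402}\right)} = \frac{1}{-73 + \sqrt{402}}$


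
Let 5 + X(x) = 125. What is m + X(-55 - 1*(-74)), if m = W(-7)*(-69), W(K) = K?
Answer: 603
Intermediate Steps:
X(x) = 120 (X(x) = -5 + 125 = 120)
m = 483 (m = -7*(-69) = 483)
m + X(-55 - 1*(-74)) = 483 + 120 = 603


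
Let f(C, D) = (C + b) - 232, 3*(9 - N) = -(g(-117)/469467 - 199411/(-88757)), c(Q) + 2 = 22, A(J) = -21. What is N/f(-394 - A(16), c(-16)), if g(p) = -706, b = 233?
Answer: -304650812377/11625506622801 ≈ -0.026205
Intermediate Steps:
c(Q) = 20 (c(Q) = -2 + 22 = 20)
N = 1218603249508/125005447557 (N = 9 - (-1)*(-706/469467 - 199411/(-88757))/3 = 9 - (-1)*(-706*1/469467 - 199411*(-1/88757))/3 = 9 - (-1)*(-706/469467 + 199411/88757)/3 = 9 - (-1)*93554221495/(3*41668482519) = 9 - ⅓*(-93554221495/41668482519) = 9 + 93554221495/125005447557 = 1218603249508/125005447557 ≈ 9.7484)
f(C, D) = 1 + C (f(C, D) = (C + 233) - 232 = (233 + C) - 232 = 1 + C)
N/f(-394 - A(16), c(-16)) = 1218603249508/(125005447557*(1 + (-394 - 1*(-21)))) = 1218603249508/(125005447557*(1 + (-394 + 21))) = 1218603249508/(125005447557*(1 - 373)) = (1218603249508/125005447557)/(-372) = (1218603249508/125005447557)*(-1/372) = -304650812377/11625506622801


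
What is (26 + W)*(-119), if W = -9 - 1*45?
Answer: 3332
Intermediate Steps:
W = -54 (W = -9 - 45 = -54)
(26 + W)*(-119) = (26 - 54)*(-119) = -28*(-119) = 3332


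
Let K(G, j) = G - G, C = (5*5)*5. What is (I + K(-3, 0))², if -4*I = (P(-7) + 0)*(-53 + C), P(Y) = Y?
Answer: 15876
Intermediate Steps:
C = 125 (C = 25*5 = 125)
K(G, j) = 0
I = 126 (I = -(-7 + 0)*(-53 + 125)/4 = -(-7)*72/4 = -¼*(-504) = 126)
(I + K(-3, 0))² = (126 + 0)² = 126² = 15876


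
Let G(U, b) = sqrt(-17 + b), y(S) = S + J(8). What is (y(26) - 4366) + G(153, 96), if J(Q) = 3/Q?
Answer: -34717/8 + sqrt(79) ≈ -4330.7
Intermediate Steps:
y(S) = 3/8 + S (y(S) = S + 3/8 = 3/8 + S)
(y(26) - 4366) + G(153, 96) = ((3/8 + 26) - 4366) + sqrt(-17 + 96) = (211/8 - 4366) + sqrt(79) = -34717/8 + sqrt(79)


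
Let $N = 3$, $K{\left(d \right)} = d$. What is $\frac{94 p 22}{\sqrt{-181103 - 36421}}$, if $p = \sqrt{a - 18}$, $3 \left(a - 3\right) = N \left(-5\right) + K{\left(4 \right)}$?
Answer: $\frac{2068 \sqrt{253778}}{54381} \approx 19.157$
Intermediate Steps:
$a = - \frac{2}{3}$ ($a = 3 + \frac{3 \left(-5\right) + 4}{3} = 3 + \frac{-15 + 4}{3} = 3 + \frac{1}{3} \left(-11\right) = 3 - \frac{11}{3} = - \frac{2}{3} \approx -0.66667$)
$p = \frac{2 i \sqrt{42}}{3}$ ($p = \sqrt{- \frac{2}{3} - 18} = \sqrt{- \frac{56}{3}} = \frac{2 i \sqrt{42}}{3} \approx 4.3205 i$)
$\frac{94 p 22}{\sqrt{-181103 - 36421}} = \frac{94 \frac{2 i \sqrt{42}}{3} \cdot 22}{\sqrt{-181103 - 36421}} = \frac{\frac{188 i \sqrt{42}}{3} \cdot 22}{\sqrt{-217524}} = \frac{\frac{4136}{3} i \sqrt{42}}{2 i \sqrt{54381}} = \frac{4136 i \sqrt{42}}{3} \left(- \frac{i \sqrt{54381}}{108762}\right) = \frac{2068 \sqrt{253778}}{54381}$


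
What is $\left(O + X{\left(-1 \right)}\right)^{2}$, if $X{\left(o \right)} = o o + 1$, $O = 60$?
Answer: $3844$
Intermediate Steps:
$X{\left(o \right)} = 1 + o^{2}$ ($X{\left(o \right)} = o^{2} + 1 = 1 + o^{2}$)
$\left(O + X{\left(-1 \right)}\right)^{2} = \left(60 + \left(1 + \left(-1\right)^{2}\right)\right)^{2} = \left(60 + \left(1 + 1\right)\right)^{2} = \left(60 + 2\right)^{2} = 62^{2} = 3844$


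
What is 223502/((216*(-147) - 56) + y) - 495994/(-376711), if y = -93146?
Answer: -11109613823/23535773147 ≈ -0.47203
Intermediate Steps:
223502/((216*(-147) - 56) + y) - 495994/(-376711) = 223502/((216*(-147) - 56) - 93146) - 495994/(-376711) = 223502/((-31752 - 56) - 93146) - 495994*(-1/376711) = 223502/(-31808 - 93146) + 495994/376711 = 223502/(-124954) + 495994/376711 = 223502*(-1/124954) + 495994/376711 = -111751/62477 + 495994/376711 = -11109613823/23535773147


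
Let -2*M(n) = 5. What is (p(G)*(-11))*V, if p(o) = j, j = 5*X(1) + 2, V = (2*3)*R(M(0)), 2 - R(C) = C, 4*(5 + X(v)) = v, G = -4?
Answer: 25839/4 ≈ 6459.8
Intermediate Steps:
M(n) = -5/2 (M(n) = -1/2*5 = -5/2)
X(v) = -5 + v/4
R(C) = 2 - C
V = 27 (V = (2*3)*(2 - 1*(-5/2)) = 6*(2 + 5/2) = 6*(9/2) = 27)
j = -87/4 (j = 5*(-5 + (1/4)*1) + 2 = 5*(-5 + 1/4) + 2 = 5*(-19/4) + 2 = -95/4 + 2 = -87/4 ≈ -21.750)
p(o) = -87/4
(p(G)*(-11))*V = -87/4*(-11)*27 = (957/4)*27 = 25839/4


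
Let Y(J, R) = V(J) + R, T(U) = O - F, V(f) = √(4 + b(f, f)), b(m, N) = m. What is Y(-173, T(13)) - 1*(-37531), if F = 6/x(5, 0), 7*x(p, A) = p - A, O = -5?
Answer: 187588/5 + 13*I ≈ 37518.0 + 13.0*I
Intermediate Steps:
x(p, A) = -A/7 + p/7 (x(p, A) = (p - A)/7 = -A/7 + p/7)
F = 42/5 (F = 6/(-⅐*0 + (⅐)*5) = 6/(0 + 5/7) = 6/(5/7) = 6*(7/5) = 42/5 ≈ 8.4000)
V(f) = √(4 + f)
T(U) = -67/5 (T(U) = -5 - 1*42/5 = -5 - 42/5 = -67/5)
Y(J, R) = R + √(4 + J) (Y(J, R) = √(4 + J) + R = R + √(4 + J))
Y(-173, T(13)) - 1*(-37531) = (-67/5 + √(4 - 173)) - 1*(-37531) = (-67/5 + √(-169)) + 37531 = (-67/5 + 13*I) + 37531 = 187588/5 + 13*I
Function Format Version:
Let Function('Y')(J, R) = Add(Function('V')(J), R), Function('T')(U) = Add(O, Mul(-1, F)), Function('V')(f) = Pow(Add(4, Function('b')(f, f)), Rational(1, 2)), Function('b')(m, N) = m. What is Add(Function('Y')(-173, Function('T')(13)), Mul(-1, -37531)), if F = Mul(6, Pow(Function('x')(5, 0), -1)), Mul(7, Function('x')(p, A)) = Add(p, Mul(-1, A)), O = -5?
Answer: Add(Rational(187588, 5), Mul(13, I)) ≈ Add(37518., Mul(13.000, I))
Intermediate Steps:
Function('x')(p, A) = Add(Mul(Rational(-1, 7), A), Mul(Rational(1, 7), p)) (Function('x')(p, A) = Mul(Rational(1, 7), Add(p, Mul(-1, A))) = Add(Mul(Rational(-1, 7), A), Mul(Rational(1, 7), p)))
F = Rational(42, 5) (F = Mul(6, Pow(Add(Mul(Rational(-1, 7), 0), Mul(Rational(1, 7), 5)), -1)) = Mul(6, Pow(Add(0, Rational(5, 7)), -1)) = Mul(6, Pow(Rational(5, 7), -1)) = Mul(6, Rational(7, 5)) = Rational(42, 5) ≈ 8.4000)
Function('V')(f) = Pow(Add(4, f), Rational(1, 2))
Function('T')(U) = Rational(-67, 5) (Function('T')(U) = Add(-5, Mul(-1, Rational(42, 5))) = Add(-5, Rational(-42, 5)) = Rational(-67, 5))
Function('Y')(J, R) = Add(R, Pow(Add(4, J), Rational(1, 2))) (Function('Y')(J, R) = Add(Pow(Add(4, J), Rational(1, 2)), R) = Add(R, Pow(Add(4, J), Rational(1, 2))))
Add(Function('Y')(-173, Function('T')(13)), Mul(-1, -37531)) = Add(Add(Rational(-67, 5), Pow(Add(4, -173), Rational(1, 2))), Mul(-1, -37531)) = Add(Add(Rational(-67, 5), Pow(-169, Rational(1, 2))), 37531) = Add(Add(Rational(-67, 5), Mul(13, I)), 37531) = Add(Rational(187588, 5), Mul(13, I))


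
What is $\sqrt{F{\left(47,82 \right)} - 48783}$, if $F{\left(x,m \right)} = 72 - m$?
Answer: $i \sqrt{48793} \approx 220.89 i$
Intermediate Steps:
$\sqrt{F{\left(47,82 \right)} - 48783} = \sqrt{\left(72 - 82\right) - 48783} = \sqrt{-10 - 48783} = \sqrt{-48793} = i \sqrt{48793}$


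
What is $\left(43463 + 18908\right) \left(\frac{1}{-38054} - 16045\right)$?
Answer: $- \frac{38082262577901}{38054} \approx -1.0007 \cdot 10^{9}$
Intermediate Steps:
$\left(43463 + 18908\right) \left(\frac{1}{-38054} - 16045\right) = 62371 \left(- \frac{1}{38054} - 16045\right) = 62371 \left(- \frac{610576431}{38054}\right) = - \frac{38082262577901}{38054}$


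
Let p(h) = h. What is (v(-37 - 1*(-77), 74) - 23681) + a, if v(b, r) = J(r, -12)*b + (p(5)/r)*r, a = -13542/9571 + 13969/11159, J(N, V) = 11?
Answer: -2481687023083/106802789 ≈ -23236.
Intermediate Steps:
a = -17417879/106802789 (a = -13542*1/9571 + 13969*(1/11159) = -13542/9571 + 13969/11159 = -17417879/106802789 ≈ -0.16308)
v(b, r) = 5 + 11*b (v(b, r) = 11*b + (5/r)*r = 11*b + 5 = 5 + 11*b)
(v(-37 - 1*(-77), 74) - 23681) + a = ((5 + 11*(-37 - 1*(-77))) - 23681) - 17417879/106802789 = ((5 + 11*(-37 + 77)) - 23681) - 17417879/106802789 = ((5 + 11*40) - 23681) - 17417879/106802789 = ((5 + 440) - 23681) - 17417879/106802789 = (445 - 23681) - 17417879/106802789 = -23236 - 17417879/106802789 = -2481687023083/106802789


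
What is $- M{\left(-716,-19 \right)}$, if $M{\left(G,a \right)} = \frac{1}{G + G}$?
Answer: $\frac{1}{1432} \approx 0.00069832$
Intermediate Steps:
$M{\left(G,a \right)} = \frac{1}{2 G}$
$- M{\left(-716,-19 \right)} = - \frac{1}{2 \left(-716\right)} = - \frac{-1}{2 \cdot 716} = \left(-1\right) \left(- \frac{1}{1432}\right) = \frac{1}{1432}$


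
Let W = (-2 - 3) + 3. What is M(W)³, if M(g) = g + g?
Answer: -64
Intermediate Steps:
W = -2 (W = -5 + 3 = -2)
M(g) = 2*g
M(W)³ = (2*(-2))³ = (-4)³ = -64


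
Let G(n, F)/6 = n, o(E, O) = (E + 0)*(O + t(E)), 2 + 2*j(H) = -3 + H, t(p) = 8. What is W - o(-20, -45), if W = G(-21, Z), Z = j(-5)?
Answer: -866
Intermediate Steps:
j(H) = -5/2 + H/2 (j(H) = -1 + (-3 + H)/2 = -1 + (-3/2 + H/2) = -5/2 + H/2)
Z = -5 (Z = -5/2 + (1/2)*(-5) = -5/2 - 5/2 = -5)
o(E, O) = E*(8 + O) (o(E, O) = (E + 0)*(O + 8) = E*(8 + O))
G(n, F) = 6*n
W = -126 (W = 6*(-21) = -126)
W - o(-20, -45) = -126 - (-20)*(8 - 45) = -126 - (-20)*(-37) = -126 - 1*740 = -126 - 740 = -866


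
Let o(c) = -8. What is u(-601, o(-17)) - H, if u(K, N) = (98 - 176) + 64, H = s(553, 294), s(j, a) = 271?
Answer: -285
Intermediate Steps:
H = 271
u(K, N) = -14 (u(K, N) = -78 + 64 = -14)
u(-601, o(-17)) - H = -14 - 1*271 = -14 - 271 = -285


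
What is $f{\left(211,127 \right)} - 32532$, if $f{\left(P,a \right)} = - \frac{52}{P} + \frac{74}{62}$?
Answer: $- \frac{212785617}{6541} \approx -32531.0$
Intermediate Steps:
$f{\left(P,a \right)} = \frac{37}{31} - \frac{52}{P}$ ($f{\left(P,a \right)} = - \frac{52}{P} + 74 \cdot \frac{1}{62} = - \frac{52}{P} + \frac{37}{31} = \frac{37}{31} - \frac{52}{P}$)
$f{\left(211,127 \right)} - 32532 = \left(\frac{37}{31} - \frac{52}{211}\right) - 32532 = \frac{6195}{6541} - 32532 = - \frac{212785617}{6541}$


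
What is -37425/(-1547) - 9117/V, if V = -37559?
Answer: 1419749574/58103773 ≈ 24.435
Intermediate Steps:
-37425/(-1547) - 9117/V = -37425/(-1547) - 9117/(-37559) = -37425*(-1/1547) - 9117*(-1/37559) = 37425/1547 + 9117/37559 = 1419749574/58103773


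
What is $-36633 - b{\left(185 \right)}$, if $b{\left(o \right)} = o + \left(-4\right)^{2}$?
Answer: $-36834$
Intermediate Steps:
$b{\left(o \right)} = 16 + o$ ($b{\left(o \right)} = o + 16 = 16 + o$)
$-36633 - b{\left(185 \right)} = -36633 - \left(16 + 185\right) = -36633 - 201 = -36834$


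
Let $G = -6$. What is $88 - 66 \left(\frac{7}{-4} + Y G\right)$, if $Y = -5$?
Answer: $- \frac{3553}{2} \approx -1776.5$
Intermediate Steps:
$88 - 66 \left(\frac{7}{-4} + Y G\right) = 88 - 66 \left(\frac{7}{-4} - -30\right) = 88 - 66 \left(7 \left(- \frac{1}{4}\right) + 30\right) = 88 - 66 \left(- \frac{7}{4} + 30\right) = 88 - \frac{3729}{2} = - \frac{3553}{2}$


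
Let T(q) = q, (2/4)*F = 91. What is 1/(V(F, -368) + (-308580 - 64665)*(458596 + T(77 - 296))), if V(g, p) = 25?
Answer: -1/171086923340 ≈ -5.8450e-12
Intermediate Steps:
F = 182 (F = 2*91 = 182)
1/(V(F, -368) + (-308580 - 64665)*(458596 + T(77 - 296))) = 1/(25 + (-308580 - 64665)*(458596 + (77 - 296))) = 1/(25 - 373245*(458596 - 219)) = 1/(25 - 373245*458377) = 1/(25 - 171086923365) = 1/(-171086923340) = -1/171086923340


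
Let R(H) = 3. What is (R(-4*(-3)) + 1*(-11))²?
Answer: 64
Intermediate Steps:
(R(-4*(-3)) + 1*(-11))² = (3 + 1*(-11))² = (3 - 11)² = (-8)² = 64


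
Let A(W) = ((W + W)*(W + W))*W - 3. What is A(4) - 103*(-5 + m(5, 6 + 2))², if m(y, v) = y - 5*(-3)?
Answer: -22922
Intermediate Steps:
A(W) = -3 + 4*W³ (A(W) = ((2*W)*(2*W))*W - 3 = (4*W²)*W - 3 = 4*W³ - 3 = -3 + 4*W³)
m(y, v) = 15 + y (m(y, v) = y + 15 = 15 + y)
A(4) - 103*(-5 + m(5, 6 + 2))² = (-3 + 4*4³) - 103*(-5 + (15 + 5))² = (-3 + 4*64) - 103*(-5 + 20)² = (-3 + 256) - 103*15² = 253 - 103*225 = 253 - 23175 = -22922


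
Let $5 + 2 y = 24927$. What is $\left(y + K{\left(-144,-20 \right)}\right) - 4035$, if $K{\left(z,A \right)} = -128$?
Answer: $8298$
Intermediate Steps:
$y = 12461$ ($y = - \frac{5}{2} + \frac{1}{2} \cdot 24927 = - \frac{5}{2} + \frac{24927}{2} = 12461$)
$\left(y + K{\left(-144,-20 \right)}\right) - 4035 = \left(12461 - 128\right) - 4035 = 12333 - 4035 = 8298$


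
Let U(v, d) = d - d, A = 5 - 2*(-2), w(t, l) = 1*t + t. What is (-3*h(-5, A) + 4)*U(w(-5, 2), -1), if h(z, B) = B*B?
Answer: 0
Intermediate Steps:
w(t, l) = 2*t (w(t, l) = t + t = 2*t)
A = 9 (A = 5 + 4 = 9)
U(v, d) = 0
h(z, B) = B**2
(-3*h(-5, A) + 4)*U(w(-5, 2), -1) = (-3*9**2 + 4)*0 = (-3*81 + 4)*0 = (-243 + 4)*0 = -239*0 = 0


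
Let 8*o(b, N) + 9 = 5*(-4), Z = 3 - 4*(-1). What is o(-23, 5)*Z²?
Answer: -1421/8 ≈ -177.63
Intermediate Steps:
Z = 7 (Z = 3 + 4 = 7)
o(b, N) = -29/8 (o(b, N) = -9/8 + (5*(-4))/8 = -9/8 + (⅛)*(-20) = -9/8 - 5/2 = -29/8)
o(-23, 5)*Z² = -29/8*7² = -29/8*49 = -1421/8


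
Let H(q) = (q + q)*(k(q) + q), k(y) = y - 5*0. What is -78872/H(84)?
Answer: -9859/3528 ≈ -2.7945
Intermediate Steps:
k(y) = y (k(y) = y + 0 = y)
H(q) = 4*q² (H(q) = (q + q)*(q + q) = (2*q)*(2*q) = 4*q²)
-78872/H(84) = -78872/(4*84²) = -78872/(4*7056) = -78872/28224 = -78872*1/28224 = -9859/3528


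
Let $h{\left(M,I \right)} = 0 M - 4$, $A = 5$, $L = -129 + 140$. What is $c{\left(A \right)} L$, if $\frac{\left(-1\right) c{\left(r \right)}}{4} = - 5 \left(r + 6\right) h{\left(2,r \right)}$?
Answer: $-9680$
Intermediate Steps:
$L = 11$
$h{\left(M,I \right)} = -4$ ($h{\left(M,I \right)} = 0 - 4 = -4$)
$c{\left(r \right)} = -480 - 80 r$ ($c{\left(r \right)} = - 4 - 5 \left(r + 6\right) \left(-4\right) = - 4 - 5 \left(6 + r\right) \left(-4\right) = - 4 \left(-30 - 5 r\right) \left(-4\right) = - 4 \left(120 + 20 r\right) = -480 - 80 r$)
$c{\left(A \right)} L = \left(-480 - 400\right) 11 = \left(-880\right) 11 = -9680$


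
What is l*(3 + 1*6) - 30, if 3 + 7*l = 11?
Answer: -138/7 ≈ -19.714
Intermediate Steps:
l = 8/7 (l = -3/7 + (⅐)*11 = -3/7 + 11/7 = 8/7 ≈ 1.1429)
l*(3 + 1*6) - 30 = 8*(3 + 1*6)/7 - 30 = 8*(3 + 6)/7 - 30 = (8/7)*9 - 30 = 72/7 - 30 = -138/7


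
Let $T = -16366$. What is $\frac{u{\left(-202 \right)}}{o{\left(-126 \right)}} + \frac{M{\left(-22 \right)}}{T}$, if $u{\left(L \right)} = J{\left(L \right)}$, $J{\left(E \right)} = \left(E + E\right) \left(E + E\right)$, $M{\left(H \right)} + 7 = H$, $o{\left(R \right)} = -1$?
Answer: $- \frac{2671193027}{16366} \approx -1.6322 \cdot 10^{5}$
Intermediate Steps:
$M{\left(H \right)} = -7 + H$
$J{\left(E \right)} = 4 E^{2}$ ($J{\left(E \right)} = 2 E 2 E = 4 E^{2}$)
$u{\left(L \right)} = 4 L^{2}$
$\frac{u{\left(-202 \right)}}{o{\left(-126 \right)}} + \frac{M{\left(-22 \right)}}{T} = \frac{4 \left(-202\right)^{2}}{-1} + \frac{-7 - 22}{-16366} = 4 \cdot 40804 \left(-1\right) - - \frac{29}{16366} = 163216 \left(-1\right) + \frac{29}{16366} = -163216 + \frac{29}{16366} = - \frac{2671193027}{16366}$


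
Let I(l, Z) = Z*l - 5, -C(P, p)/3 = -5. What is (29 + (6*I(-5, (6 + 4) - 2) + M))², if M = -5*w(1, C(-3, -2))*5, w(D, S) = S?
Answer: 379456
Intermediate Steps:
C(P, p) = 15 (C(P, p) = -3*(-5) = 15)
I(l, Z) = -5 + Z*l
M = -375 (M = -5*15*5 = -75*5 = -375)
(29 + (6*I(-5, (6 + 4) - 2) + M))² = (29 + (6*(-5 + ((6 + 4) - 2)*(-5)) - 375))² = (29 + (6*(-5 + (10 - 2)*(-5)) - 375))² = (29 + (6*(-5 + 8*(-5)) - 375))² = (29 + (6*(-5 - 40) - 375))² = (29 + (6*(-45) - 375))² = (29 + (-270 - 375))² = (29 - 645)² = (-616)² = 379456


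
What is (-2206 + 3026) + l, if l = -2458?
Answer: -1638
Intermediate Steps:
(-2206 + 3026) + l = (-2206 + 3026) - 2458 = 820 - 2458 = -1638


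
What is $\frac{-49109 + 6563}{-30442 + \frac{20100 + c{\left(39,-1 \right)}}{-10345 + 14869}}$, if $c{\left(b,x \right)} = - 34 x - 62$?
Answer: $\frac{1850751}{1324034} \approx 1.3978$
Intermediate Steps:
$c{\left(b,x \right)} = -62 - 34 x$
$\frac{-49109 + 6563}{-30442 + \frac{20100 + c{\left(39,-1 \right)}}{-10345 + 14869}} = \frac{-49109 + 6563}{-30442 + \frac{20100 - 28}{-10345 + 14869}} = - \frac{42546}{-30442 + \frac{20100 + \left(-62 + 34\right)}{4524}} = - \frac{42546}{-30442 + \left(20100 - 28\right) \frac{1}{4524}} = - \frac{42546}{-30442 + 20072 \cdot \frac{1}{4524}} = - \frac{42546}{-30442 + \frac{386}{87}} = - \frac{42546}{- \frac{2648068}{87}} = \left(-42546\right) \left(- \frac{87}{2648068}\right) = \frac{1850751}{1324034}$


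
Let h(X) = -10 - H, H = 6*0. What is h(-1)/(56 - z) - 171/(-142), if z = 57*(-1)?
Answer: 17903/16046 ≈ 1.1157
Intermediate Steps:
H = 0
z = -57
h(X) = -10 (h(X) = -10 - 1*0 = -10 + 0 = -10)
h(-1)/(56 - z) - 171/(-142) = -10/(56 - 1*(-57)) - 171/(-142) = -10/(56 + 57) - 171*(-1/142) = -10/113 + 171/142 = 17903/16046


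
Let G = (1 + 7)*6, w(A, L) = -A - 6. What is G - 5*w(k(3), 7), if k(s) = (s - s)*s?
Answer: 78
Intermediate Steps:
k(s) = 0 (k(s) = 0*s = 0)
w(A, L) = -6 - A
G = 48 (G = 8*6 = 48)
G - 5*w(k(3), 7) = 48 - 5*(-6 - 1*0) = 48 - 5*(-6 + 0) = 48 - 5*(-6) = 48 + 30 = 78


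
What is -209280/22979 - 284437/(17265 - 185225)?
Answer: -28614590977/3859552840 ≈ -7.4140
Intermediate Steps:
-209280/22979 - 284437/(17265 - 185225) = -209280*1/22979 - 284437/(-167960) = -209280/22979 - 284437*(-1/167960) = -209280/22979 + 284437/167960 = -28614590977/3859552840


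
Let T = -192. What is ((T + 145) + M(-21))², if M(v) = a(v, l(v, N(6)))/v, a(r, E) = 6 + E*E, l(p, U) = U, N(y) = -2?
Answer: 994009/441 ≈ 2254.0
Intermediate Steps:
a(r, E) = 6 + E²
M(v) = 10/v (M(v) = (6 + (-2)²)/v = (6 + 4)/v = 10/v)
((T + 145) + M(-21))² = ((-192 + 145) + 10/(-21))² = (-47 + 10*(-1/21))² = (-47 - 10/21)² = (-997/21)² = 994009/441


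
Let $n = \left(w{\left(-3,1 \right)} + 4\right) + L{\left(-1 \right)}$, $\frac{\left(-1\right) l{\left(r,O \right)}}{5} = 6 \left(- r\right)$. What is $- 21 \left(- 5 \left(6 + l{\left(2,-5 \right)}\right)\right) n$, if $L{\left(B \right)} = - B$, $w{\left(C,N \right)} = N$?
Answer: $41580$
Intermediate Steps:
$l{\left(r,O \right)} = 30 r$ ($l{\left(r,O \right)} = - 5 \cdot 6 \left(- r\right) = - 5 \left(- 6 r\right) = 30 r$)
$n = 6$ ($n = \left(1 + 4\right) - -1 = 5 + 1 = 6$)
$- 21 \left(- 5 \left(6 + l{\left(2,-5 \right)}\right)\right) n = - 21 \left(- 5 \left(6 + 30 \cdot 2\right)\right) 6 = - 21 \left(- 5 \left(6 + 60\right)\right) 6 = - 21 \left(\left(-5\right) 66\right) 6 = \left(-21\right) \left(-330\right) 6 = 6930 \cdot 6 = 41580$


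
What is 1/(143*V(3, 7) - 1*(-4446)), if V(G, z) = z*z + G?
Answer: 1/11882 ≈ 8.4161e-5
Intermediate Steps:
V(G, z) = G + z² (V(G, z) = z² + G = G + z²)
1/(143*V(3, 7) - 1*(-4446)) = 1/(143*(3 + 7²) - 1*(-4446)) = 1/(143*(3 + 49) + 4446) = 1/(143*52 + 4446) = 1/(7436 + 4446) = 1/11882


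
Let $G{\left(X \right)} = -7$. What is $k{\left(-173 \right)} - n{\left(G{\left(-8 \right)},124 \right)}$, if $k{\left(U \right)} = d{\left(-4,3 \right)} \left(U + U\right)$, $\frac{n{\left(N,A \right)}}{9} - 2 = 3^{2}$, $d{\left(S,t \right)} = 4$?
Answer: $-1483$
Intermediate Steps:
$n{\left(N,A \right)} = 99$ ($n{\left(N,A \right)} = 18 + 9 \cdot 3^{2} = 18 + 9 \cdot 9 = 18 + 81 = 99$)
$k{\left(U \right)} = 8 U$ ($k{\left(U \right)} = 4 \left(U + U\right) = 4 \cdot 2 U = 8 U$)
$k{\left(-173 \right)} - n{\left(G{\left(-8 \right)},124 \right)} = 8 \left(-173\right) - 99 = -1384 - 99 = -1483$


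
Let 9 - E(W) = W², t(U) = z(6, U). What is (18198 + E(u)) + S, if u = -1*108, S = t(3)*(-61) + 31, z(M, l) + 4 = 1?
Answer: 6757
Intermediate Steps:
z(M, l) = -3 (z(M, l) = -4 + 1 = -3)
t(U) = -3
S = 214 (S = -3*(-61) + 31 = 183 + 31 = 214)
u = -108
E(W) = 9 - W²
(18198 + E(u)) + S = (18198 + (9 - 1*(-108)²)) + 214 = (18198 + (9 - 1*11664)) + 214 = (18198 + (9 - 11664)) + 214 = (18198 - 11655) + 214 = 6543 + 214 = 6757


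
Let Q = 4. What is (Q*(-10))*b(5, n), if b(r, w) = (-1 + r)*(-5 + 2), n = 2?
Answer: 480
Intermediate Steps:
b(r, w) = 3 - 3*r (b(r, w) = (-1 + r)*(-3) = 3 - 3*r)
(Q*(-10))*b(5, n) = (4*(-10))*(3 - 3*5) = -40*(3 - 15) = -40*(-12) = 480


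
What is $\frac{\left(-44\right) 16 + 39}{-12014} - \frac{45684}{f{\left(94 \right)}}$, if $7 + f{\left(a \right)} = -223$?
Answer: $\frac{274500263}{1381610} \approx 198.68$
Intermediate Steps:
$f{\left(a \right)} = -230$ ($f{\left(a \right)} = -7 - 223 = -230$)
$\frac{\left(-44\right) 16 + 39}{-12014} - \frac{45684}{f{\left(94 \right)}} = \frac{\left(-44\right) 16 + 39}{-12014} - \frac{45684}{-230} = \left(-704 + 39\right) \left(- \frac{1}{12014}\right) - - \frac{22842}{115} = \left(-665\right) \left(- \frac{1}{12014}\right) + \frac{22842}{115} = \frac{665}{12014} + \frac{22842}{115} = \frac{274500263}{1381610}$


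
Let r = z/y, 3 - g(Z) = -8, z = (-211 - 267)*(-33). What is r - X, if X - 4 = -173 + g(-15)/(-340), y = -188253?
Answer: 3604575001/21335340 ≈ 168.95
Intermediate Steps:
z = 15774 (z = -478*(-33) = 15774)
g(Z) = 11 (g(Z) = 3 - 1*(-8) = 3 + 8 = 11)
X = -57471/340 (X = 4 + (-173 + 11/(-340)) = 4 + (-173 - 1/340*11) = 4 + (-173 - 11/340) = 4 - 58831/340 = -57471/340 ≈ -169.03)
r = -5258/62751 (r = 15774/(-188253) = 15774*(-1/188253) = -5258/62751 ≈ -0.083791)
r - X = -5258/62751 - 1*(-57471/340) = -5258/62751 + 57471/340 = 3604575001/21335340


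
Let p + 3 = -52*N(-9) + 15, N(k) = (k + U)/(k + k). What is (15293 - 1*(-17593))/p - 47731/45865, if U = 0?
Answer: -107784616/45865 ≈ -2350.0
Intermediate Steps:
N(k) = ½ (N(k) = (k + 0)/(k + k) = k/((2*k)) = k*(1/(2*k)) = ½)
p = -14 (p = -3 + (-52*½ + 15) = -3 + (-26 + 15) = -3 - 11 = -14)
(15293 - 1*(-17593))/p - 47731/45865 = (15293 - 1*(-17593))/(-14) - 47731/45865 = (15293 + 17593)*(-1/14) - 47731*1/45865 = 32886*(-1/14) - 47731/45865 = -2349 - 47731/45865 = -107784616/45865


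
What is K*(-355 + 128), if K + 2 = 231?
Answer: -51983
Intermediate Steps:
K = 229 (K = -2 + 231 = 229)
K*(-355 + 128) = 229*(-355 + 128) = 229*(-227) = -51983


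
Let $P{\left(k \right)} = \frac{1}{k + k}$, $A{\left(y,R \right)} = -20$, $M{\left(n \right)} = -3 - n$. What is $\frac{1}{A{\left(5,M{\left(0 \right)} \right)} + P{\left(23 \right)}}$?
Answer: $- \frac{46}{919} \approx -0.050054$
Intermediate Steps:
$P{\left(k \right)} = \frac{1}{2 k}$
$\frac{1}{A{\left(5,M{\left(0 \right)} \right)} + P{\left(23 \right)}} = \frac{1}{-20 + \frac{1}{2 \cdot 23}} = \frac{1}{-20 + \frac{1}{2} \cdot \frac{1}{23}} = \frac{1}{-20 + \frac{1}{46}} = \frac{1}{- \frac{919}{46}} = - \frac{46}{919}$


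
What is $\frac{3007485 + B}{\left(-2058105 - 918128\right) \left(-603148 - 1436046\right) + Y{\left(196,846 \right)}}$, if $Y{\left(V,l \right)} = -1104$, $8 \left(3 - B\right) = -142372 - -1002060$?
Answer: $\frac{2900027}{6069116475098} \approx 4.7783 \cdot 10^{-7}$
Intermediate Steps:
$B = -107458$ ($B = 3 - \frac{-142372 - -1002060}{8} = 3 - \frac{-142372 + 1002060}{8} = 3 - 107461 = -107458$)
$\frac{3007485 + B}{\left(-2058105 - 918128\right) \left(-603148 - 1436046\right) + Y{\left(196,846 \right)}} = \frac{3007485 - 107458}{\left(-2058105 - 918128\right) \left(-603148 - 1436046\right) - 1104} = \frac{2900027}{\left(-2976233\right) \left(-2039194\right) - 1104} = \frac{2900027}{6069116476202 - 1104} = \frac{2900027}{6069116475098}$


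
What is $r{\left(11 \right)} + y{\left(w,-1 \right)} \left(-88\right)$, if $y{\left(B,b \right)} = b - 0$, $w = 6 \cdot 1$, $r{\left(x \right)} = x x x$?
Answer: $1419$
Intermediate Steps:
$r{\left(x \right)} = x^{3}$ ($r{\left(x \right)} = x^{2} x = x^{3}$)
$w = 6$
$y{\left(B,b \right)} = b$ ($y{\left(B,b \right)} = b + 0 = b$)
$r{\left(11 \right)} + y{\left(w,-1 \right)} \left(-88\right) = 11^{3} - -88 = 1331 + 88 = 1419$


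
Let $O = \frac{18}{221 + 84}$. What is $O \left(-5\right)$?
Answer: $- \frac{18}{61} \approx -0.29508$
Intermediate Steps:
$O = \frac{18}{305} \approx 0.059016$
$O \left(-5\right) = \frac{18}{305} \left(-5\right) = - \frac{18}{61}$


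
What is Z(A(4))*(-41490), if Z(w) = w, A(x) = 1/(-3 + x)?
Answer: -41490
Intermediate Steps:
Z(A(4))*(-41490) = -41490/(-3 + 4) = -41490/1 = 1*(-41490) = -41490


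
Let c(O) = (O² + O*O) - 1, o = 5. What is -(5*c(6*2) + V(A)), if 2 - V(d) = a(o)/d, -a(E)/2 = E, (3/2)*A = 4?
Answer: -5763/4 ≈ -1440.8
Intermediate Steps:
A = 8/3 (A = (⅔)*4 = 8/3 ≈ 2.6667)
c(O) = -1 + 2*O² (c(O) = (O² + O²) - 1 = 2*O² - 1 = -1 + 2*O²)
a(E) = -2*E
V(d) = 2 + 10/d (V(d) = 2 - (-2*5)/d = 2 - (-10)/d = 2 + 10/d)
-(5*c(6*2) + V(A)) = -(5*(-1 + 2*(6*2)²) + (2 + 10/(8/3))) = -(5*(-1 + 2*12²) + (2 + 10*(3/8))) = -(5*(-1 + 2*144) + (2 + 15/4)) = -(5*(-1 + 288) + 23/4) = -(5*287 + 23/4) = -(1435 + 23/4) = -1*5763/4 = -5763/4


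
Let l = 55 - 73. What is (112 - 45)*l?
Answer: -1206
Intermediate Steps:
l = -18
(112 - 45)*l = (112 - 45)*(-18) = 67*(-18) = -1206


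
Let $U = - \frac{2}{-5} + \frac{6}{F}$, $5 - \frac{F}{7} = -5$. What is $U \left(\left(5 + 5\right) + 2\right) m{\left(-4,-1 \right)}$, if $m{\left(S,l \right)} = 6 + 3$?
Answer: $\frac{1836}{35} \approx 52.457$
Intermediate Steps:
$F = 70$ ($F = 35 - -35 = 35 + 35 = 70$)
$m{\left(S,l \right)} = 9$
$U = \frac{17}{35}$ ($U = - \frac{2}{-5} + \frac{6}{70} = \left(-2\right) \left(- \frac{1}{5}\right) + 6 \cdot \frac{1}{70} = \frac{2}{5} + \frac{3}{35} = \frac{17}{35} \approx 0.48571$)
$U \left(\left(5 + 5\right) + 2\right) m{\left(-4,-1 \right)} = \frac{17 \left(\left(5 + 5\right) + 2\right)}{35} \cdot 9 = \frac{17 \left(10 + 2\right)}{35} \cdot 9 = \frac{17}{35} \cdot 12 \cdot 9 = \frac{204}{35} \cdot 9 = \frac{1836}{35}$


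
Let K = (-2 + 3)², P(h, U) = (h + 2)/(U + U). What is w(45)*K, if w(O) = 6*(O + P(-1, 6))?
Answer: 541/2 ≈ 270.50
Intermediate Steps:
P(h, U) = (2 + h)/(2*U) (P(h, U) = (2 + h)/((2*U)) = (2 + h)*(1/(2*U)) = (2 + h)/(2*U))
K = 1 (K = 1² = 1)
w(O) = ½ + 6*O (w(O) = 6*(O + (½)*(2 - 1)/6) = 6*(O + (½)*(⅙)*1) = 6*(O + 1/12) = 6*(1/12 + O) = ½ + 6*O)
w(45)*K = (½ + 6*45)*1 = (½ + 270)*1 = (541/2)*1 = 541/2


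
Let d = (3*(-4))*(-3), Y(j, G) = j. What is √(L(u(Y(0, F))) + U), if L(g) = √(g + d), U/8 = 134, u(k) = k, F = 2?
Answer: 7*√22 ≈ 32.833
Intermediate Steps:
d = 36 (d = -12*(-3) = 36)
U = 1072 (U = 8*134 = 1072)
L(g) = √(36 + g) (L(g) = √(g + 36) = √(36 + g))
√(L(u(Y(0, F))) + U) = √(√(36 + 0) + 1072) = √(√36 + 1072) = √(6 + 1072) = √1078 = 7*√22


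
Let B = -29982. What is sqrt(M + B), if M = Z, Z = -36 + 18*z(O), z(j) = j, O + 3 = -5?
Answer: I*sqrt(30162) ≈ 173.67*I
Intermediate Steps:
O = -8 (O = -3 - 5 = -8)
Z = -180 (Z = -36 + 18*(-8) = -36 - 144 = -180)
M = -180
sqrt(M + B) = sqrt(-180 - 29982) = sqrt(-30162) = I*sqrt(30162)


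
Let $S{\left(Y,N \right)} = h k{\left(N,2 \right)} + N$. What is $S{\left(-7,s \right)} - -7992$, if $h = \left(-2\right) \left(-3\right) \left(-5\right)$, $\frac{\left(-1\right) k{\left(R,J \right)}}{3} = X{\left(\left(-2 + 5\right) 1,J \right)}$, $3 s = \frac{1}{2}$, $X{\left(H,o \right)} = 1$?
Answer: $\frac{48493}{6} \approx 8082.2$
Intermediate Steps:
$s = \frac{1}{6}$ ($s = \frac{1}{3 \cdot 2} = \frac{1}{3} \cdot \frac{1}{2} = \frac{1}{6} \approx 0.16667$)
$k{\left(R,J \right)} = -3$ ($k{\left(R,J \right)} = \left(-3\right) 1 = -3$)
$h = -30$ ($h = 6 \left(-5\right) = -30$)
$S{\left(Y,N \right)} = 90 + N$ ($S{\left(Y,N \right)} = \left(-30\right) \left(-3\right) + N = 90 + N$)
$S{\left(-7,s \right)} - -7992 = \left(90 + \frac{1}{6}\right) - -7992 = \frac{541}{6} + 7992 = \frac{48493}{6}$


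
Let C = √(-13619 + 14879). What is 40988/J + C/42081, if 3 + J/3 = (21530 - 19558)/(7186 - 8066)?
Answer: -9017360/3459 + 2*√35/14027 ≈ -2606.9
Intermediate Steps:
J = -3459/220 (J = -9 + 3*((21530 - 19558)/(7186 - 8066)) = -9 + 3*(1972/(-880)) = -9 + 3*(1972*(-1/880)) = -9 + 3*(-493/220) = -9 - 1479/220 = -3459/220 ≈ -15.723)
C = 6*√35 (C = √1260 = 6*√35 ≈ 35.496)
40988/J + C/42081 = 40988/(-3459/220) + (6*√35)/42081 = 40988*(-220/3459) + (6*√35)*(1/42081) = -9017360/3459 + 2*√35/14027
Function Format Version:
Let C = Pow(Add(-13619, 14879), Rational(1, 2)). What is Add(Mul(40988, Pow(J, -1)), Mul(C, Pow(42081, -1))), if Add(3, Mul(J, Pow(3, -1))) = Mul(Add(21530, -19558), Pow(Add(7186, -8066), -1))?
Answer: Add(Rational(-9017360, 3459), Mul(Rational(2, 14027), Pow(35, Rational(1, 2)))) ≈ -2606.9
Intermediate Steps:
J = Rational(-3459, 220) (J = Add(-9, Mul(3, Mul(Add(21530, -19558), Pow(Add(7186, -8066), -1)))) = Add(-9, Mul(3, Mul(1972, Pow(-880, -1)))) = Add(-9, Mul(3, Mul(1972, Rational(-1, 880)))) = Add(-9, Mul(3, Rational(-493, 220))) = Add(-9, Rational(-1479, 220)) = Rational(-3459, 220) ≈ -15.723)
C = Mul(6, Pow(35, Rational(1, 2))) (C = Pow(1260, Rational(1, 2)) = Mul(6, Pow(35, Rational(1, 2))) ≈ 35.496)
Add(Mul(40988, Pow(J, -1)), Mul(C, Pow(42081, -1))) = Add(Mul(40988, Pow(Rational(-3459, 220), -1)), Mul(Mul(6, Pow(35, Rational(1, 2))), Pow(42081, -1))) = Add(Mul(40988, Rational(-220, 3459)), Mul(Mul(6, Pow(35, Rational(1, 2))), Rational(1, 42081))) = Add(Rational(-9017360, 3459), Mul(Rational(2, 14027), Pow(35, Rational(1, 2))))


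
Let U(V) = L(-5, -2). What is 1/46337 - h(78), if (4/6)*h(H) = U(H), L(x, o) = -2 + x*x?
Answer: -3197251/92674 ≈ -34.500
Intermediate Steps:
L(x, o) = -2 + x²
U(V) = 23 (U(V) = -2 + (-5)² = -2 + 25 = 23)
h(H) = 69/2 (h(H) = (3/2)*23 = 69/2)
1/46337 - h(78) = 1/46337 - 1*69/2 = 1/46337 - 69/2 = -3197251/92674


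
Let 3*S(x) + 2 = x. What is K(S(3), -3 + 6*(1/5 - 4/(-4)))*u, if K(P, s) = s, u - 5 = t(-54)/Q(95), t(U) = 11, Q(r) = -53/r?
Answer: -3276/53 ≈ -61.811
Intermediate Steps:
S(x) = -⅔ + x/3
u = -780/53 (u = 5 + 11/((-53/95)) = 5 + 11/((-53*1/95)) = 5 + 11/(-53/95) = 5 + 11*(-95/53) = 5 - 1045/53 = -780/53 ≈ -14.717)
K(S(3), -3 + 6*(1/5 - 4/(-4)))*u = (-3 + 6*(1/5 - 4/(-4)))*(-780/53) = (-3 + 6*(1*(⅕) - 4*(-¼)))*(-780/53) = (-3 + 6*(⅕ + 1))*(-780/53) = (-3 + 6*(6/5))*(-780/53) = (-3 + 36/5)*(-780/53) = (21/5)*(-780/53) = -3276/53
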